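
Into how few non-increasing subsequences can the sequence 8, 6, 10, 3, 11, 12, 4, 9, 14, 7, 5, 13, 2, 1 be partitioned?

5

Place each on the leftmost legal pile:
8 → new pile 1 (tops now [8])
6 → pile 1 (tops now [6])
10 → new pile 2 (tops now [6, 10])
3 → pile 1 (tops now [3, 10])
11 → new pile 3 (tops now [3, 10, 11])
12 → new pile 4 (tops now [3, 10, 11, 12])
4 → pile 2 (tops now [3, 4, 11, 12])
9 → pile 3 (tops now [3, 4, 9, 12])
14 → new pile 5 (tops now [3, 4, 9, 12, 14])
7 → pile 3 (tops now [3, 4, 7, 12, 14])
5 → pile 3 (tops now [3, 4, 5, 12, 14])
13 → pile 5 (tops now [3, 4, 5, 12, 13])
2 → pile 1 (tops now [2, 4, 5, 12, 13])
1 → pile 1 (tops now [1, 4, 5, 12, 13])
Five piles.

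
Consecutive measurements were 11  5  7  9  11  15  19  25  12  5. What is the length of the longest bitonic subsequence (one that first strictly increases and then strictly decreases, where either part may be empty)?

9

inc[i] = longest strictly increasing subsequence ending at i; dec[i] = longest strictly decreasing subsequence starting at i:
i:      1  2  3  4  5  6  7  8  9 10
a[i]:  11  5  7  9 11 15 19 25 12  5
inc:    1  1  2  3  4  5  6  7  5  1
dec:    3  1  2  2  2  3  3  3  2  1
Best peak at i=8 (value 25): inc=7, dec=3, length 7+3−1 = 9.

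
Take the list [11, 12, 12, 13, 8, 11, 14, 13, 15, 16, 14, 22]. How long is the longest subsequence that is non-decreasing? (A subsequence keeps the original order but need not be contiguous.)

8

Let dp[i] be the length of the longest such subsequence ending at index i:
i:      1  2  3  4  5  6  7  8  9 10 11 12
a[i]:  11 12 12 13  8 11 14 13 15 16 14 22
dp:     1  2  3  4  1  2  5  5  6  7  6  8
Maximum dp value is 8.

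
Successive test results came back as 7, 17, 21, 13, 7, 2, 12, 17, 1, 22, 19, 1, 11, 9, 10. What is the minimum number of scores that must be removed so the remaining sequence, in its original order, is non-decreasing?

10

Fewest deletions = n − (longest non-decreasing subsequence).
Patience tails:
7 → extends → [7]
17 → extends → [7, 17]
21 → extends → [7, 17, 21]
13 → replaces 17 → [7, 13, 21]
7 → replaces 13 → [7, 7, 21]
2 → replaces 7 → [2, 7, 21]
12 → replaces 21 → [2, 7, 12]
17 → extends → [2, 7, 12, 17]
1 → replaces 2 → [1, 7, 12, 17]
22 → extends → [1, 7, 12, 17, 22]
19 → replaces 22 → [1, 7, 12, 17, 19]
1 → replaces 7 → [1, 1, 12, 17, 19]
11 → replaces 12 → [1, 1, 11, 17, 19]
9 → replaces 11 → [1, 1, 9, 17, 19]
10 → replaces 17 → [1, 1, 9, 10, 19]
Longest non-decreasing subsequence has length 5, so deletions = 15 − 5 = 10.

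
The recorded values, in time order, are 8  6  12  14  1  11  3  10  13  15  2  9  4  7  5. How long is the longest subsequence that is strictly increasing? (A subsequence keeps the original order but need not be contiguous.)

5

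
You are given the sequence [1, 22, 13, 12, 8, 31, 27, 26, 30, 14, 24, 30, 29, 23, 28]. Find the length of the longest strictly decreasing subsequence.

Let dp[i] be the longest strictly decreasing subsequence ending at i:
i:      1  2  3  4  5  6  7  8  9 10 11 12 13 14 15
a[i]:   1 22 13 12  8 31 27 26 30 14 24 30 29 23 28
dp:     1  1  2  3  4  1  2  3  2  4  4  2  3  5  4
Maximum is 5.

5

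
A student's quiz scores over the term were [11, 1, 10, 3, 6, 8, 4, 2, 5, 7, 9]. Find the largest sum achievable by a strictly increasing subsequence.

Let S[i] be the best sum of a strictly increasing subsequence ending at i:
i:      1  2  3  4  5  6  7  8  9 10 11
a[i]:  11  1 10  3  6  8  4  2  5  7  9
S:     11  1 11  4 10 18  8  3 13 20 29
Maximum is 29 (e.g. 1 + 3 + 4 + 5 + 7 + 9).

29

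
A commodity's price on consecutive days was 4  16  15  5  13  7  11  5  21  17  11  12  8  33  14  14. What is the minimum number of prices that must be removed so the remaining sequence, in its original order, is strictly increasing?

Fewest deletions = n − (longest strictly increasing subsequence).
i:      1  2  3  4  5  6  7  8  9 10 11 12 13 14 15 16
a[i]:   4 16 15  5 13  7 11  5 21 17 11 12  8 33 14 14
dp:     1  2  2  2  3  3  4  2  5  5  4  5  4  6  6  6
max dp = 6, so deletions = 16 − 6 = 10.

10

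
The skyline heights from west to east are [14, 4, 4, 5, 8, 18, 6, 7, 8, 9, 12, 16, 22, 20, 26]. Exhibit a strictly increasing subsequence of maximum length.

4, 5, 6, 7, 8, 9, 12, 16, 22, 26

Patience tails give the LIS length; then backtrack through the dp parents:
14 → extends → [14]
4 → replaces 14 → [4]
4 → already a tail → [4]
5 → extends → [4, 5]
8 → extends → [4, 5, 8]
18 → extends → [4, 5, 8, 18]
6 → replaces 8 → [4, 5, 6, 18]
7 → replaces 18 → [4, 5, 6, 7]
8 → extends → [4, 5, 6, 7, 8]
9 → extends → [4, 5, 6, 7, 8, 9]
12 → extends → [4, 5, 6, 7, 8, 9, 12]
16 → extends → [4, 5, 6, 7, 8, 9, 12, 16]
22 → extends → [4, 5, 6, 7, 8, 9, 12, 16, 22]
20 → replaces 22 → [4, 5, 6, 7, 8, 9, 12, 16, 20]
26 → extends → [4, 5, 6, 7, 8, 9, 12, 16, 20, 26]
Length 10; one witness is 4, 5, 6, 7, 8, 9, 12, 16, 22, 26.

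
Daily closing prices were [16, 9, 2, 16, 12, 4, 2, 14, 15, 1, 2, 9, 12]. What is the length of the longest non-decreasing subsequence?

5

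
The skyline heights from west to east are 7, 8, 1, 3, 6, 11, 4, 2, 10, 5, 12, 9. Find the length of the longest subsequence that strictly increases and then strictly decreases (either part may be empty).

inc[i] = longest strictly increasing subsequence ending at i; dec[i] = longest strictly decreasing subsequence starting at i:
i:      1  2  3  4  5  6  7  8  9 10 11 12
a[i]:   7  8  1  3  6 11  4  2 10  5 12  9
inc:    1  2  1  2  3  4  3  2  4  4  5  5
dec:    4  4  1  2  3  3  2  1  2  1  2  1
Best peak at i=6 (value 11): inc=4, dec=3, length 4+3−1 = 6.

6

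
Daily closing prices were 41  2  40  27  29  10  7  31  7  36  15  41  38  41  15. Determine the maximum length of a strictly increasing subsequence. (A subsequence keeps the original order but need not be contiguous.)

7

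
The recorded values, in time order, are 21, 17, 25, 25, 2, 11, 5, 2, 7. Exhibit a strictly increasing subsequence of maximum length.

Patience tails give the LIS length; then backtrack through the dp parents:
21 → extends → [21]
17 → replaces 21 → [17]
25 → extends → [17, 25]
25 → already a tail → [17, 25]
2 → replaces 17 → [2, 25]
11 → replaces 25 → [2, 11]
5 → replaces 11 → [2, 5]
2 → already a tail → [2, 5]
7 → extends → [2, 5, 7]
Length 3; one witness is 2, 5, 7.

2, 5, 7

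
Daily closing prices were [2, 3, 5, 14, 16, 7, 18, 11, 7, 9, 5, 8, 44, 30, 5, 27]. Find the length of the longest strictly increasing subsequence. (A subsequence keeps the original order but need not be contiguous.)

7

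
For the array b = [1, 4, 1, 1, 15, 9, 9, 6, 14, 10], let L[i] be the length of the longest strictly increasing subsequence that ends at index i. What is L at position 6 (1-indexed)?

3

dp[i] = 1 + max{dp[j] : j<i, b[j]<b[i]} (or 1 if no such j):
i:      1  2  3  4  5  6  7  8  9 10
b[i]:   1  4  1  1 15  9  9  6 14 10
dp:     1  2  1  1  3  3  3  3  4  4
At index 6 the value is 3.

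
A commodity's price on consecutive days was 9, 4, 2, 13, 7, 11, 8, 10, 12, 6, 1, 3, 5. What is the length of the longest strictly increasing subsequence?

5

Let dp[i] be the length of the longest such subsequence ending at index i:
i:      1  2  3  4  5  6  7  8  9 10 11 12 13
a[i]:   9  4  2 13  7 11  8 10 12  6  1  3  5
dp:     1  1  1  2  2  3  3  4  5  2  1  2  3
Maximum dp value is 5.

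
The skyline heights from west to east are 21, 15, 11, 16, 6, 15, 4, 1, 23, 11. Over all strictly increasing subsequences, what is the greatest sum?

54

Let S[i] be the best sum of a strictly increasing subsequence ending at i:
i:      1  2  3  4  5  6  7  8  9 10
a[i]:  21 15 11 16  6 15  4  1 23 11
S:     21 15 11 31  6 26  4  1 54 17
Maximum is 54 (e.g. 15 + 16 + 23).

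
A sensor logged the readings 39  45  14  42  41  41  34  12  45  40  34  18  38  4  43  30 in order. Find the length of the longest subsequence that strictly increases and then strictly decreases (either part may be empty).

8

inc[i] = longest strictly increasing subsequence ending at i; dec[i] = longest strictly decreasing subsequence starting at i:
i:      1  2  3  4  5  6  7  8  9 10 11 12 13 14 15 16
a[i]:  39 45 14 42 41 41 34 12 45 40 34 18 38  4 43 30
inc:    1  2  1  2  2  2  2  1  3  3  2  2  3  1  4  3
dec:    4  7  3  6  5  5  3  2  5  4  3  2  2  1  2  1
Best peak at i=2 (value 45): inc=2, dec=7, length 2+7−1 = 8.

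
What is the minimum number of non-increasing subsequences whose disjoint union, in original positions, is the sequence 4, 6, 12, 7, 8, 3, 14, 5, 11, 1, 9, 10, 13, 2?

Place each on the leftmost legal pile:
4 → new pile 1 (tops now [4])
6 → new pile 2 (tops now [4, 6])
12 → new pile 3 (tops now [4, 6, 12])
7 → pile 3 (tops now [4, 6, 7])
8 → new pile 4 (tops now [4, 6, 7, 8])
3 → pile 1 (tops now [3, 6, 7, 8])
14 → new pile 5 (tops now [3, 6, 7, 8, 14])
5 → pile 2 (tops now [3, 5, 7, 8, 14])
11 → pile 5 (tops now [3, 5, 7, 8, 11])
1 → pile 1 (tops now [1, 5, 7, 8, 11])
9 → pile 5 (tops now [1, 5, 7, 8, 9])
10 → new pile 6 (tops now [1, 5, 7, 8, 9, 10])
13 → new pile 7 (tops now [1, 5, 7, 8, 9, 10, 13])
2 → pile 2 (tops now [1, 2, 7, 8, 9, 10, 13])
Seven piles.

7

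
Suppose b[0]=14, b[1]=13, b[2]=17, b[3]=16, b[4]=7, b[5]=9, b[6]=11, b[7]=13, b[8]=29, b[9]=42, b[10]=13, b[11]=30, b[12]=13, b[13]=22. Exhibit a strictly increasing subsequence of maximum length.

7, 9, 11, 13, 29, 42

Patience tails give the LIS length; then backtrack through the dp parents:
14 → extends → [14]
13 → replaces 14 → [13]
17 → extends → [13, 17]
16 → replaces 17 → [13, 16]
7 → replaces 13 → [7, 16]
9 → replaces 16 → [7, 9]
11 → extends → [7, 9, 11]
13 → extends → [7, 9, 11, 13]
29 → extends → [7, 9, 11, 13, 29]
42 → extends → [7, 9, 11, 13, 29, 42]
13 → already a tail → [7, 9, 11, 13, 29, 42]
30 → replaces 42 → [7, 9, 11, 13, 29, 30]
13 → already a tail → [7, 9, 11, 13, 29, 30]
22 → replaces 29 → [7, 9, 11, 13, 22, 30]
Length 6; one witness is 7, 9, 11, 13, 29, 42.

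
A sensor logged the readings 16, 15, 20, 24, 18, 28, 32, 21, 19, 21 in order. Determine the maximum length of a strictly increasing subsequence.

5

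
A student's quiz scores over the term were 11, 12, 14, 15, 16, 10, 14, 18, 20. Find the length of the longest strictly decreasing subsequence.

2

Negate each value so 'decreasing' becomes 'increasing', then run patience tails on the negated sequence:
-11 → extends → [-11]
-12 → replaces -11 → [-12]
-14 → replaces -12 → [-14]
-15 → replaces -14 → [-15]
-16 → replaces -15 → [-16]
-10 → extends → [-16, -10]
-14 → replaces -10 → [-16, -14]
-18 → replaces -16 → [-18, -14]
-20 → replaces -18 → [-20, -14]
Two tails, so the longest strictly decreasing subsequence of the original has length 2.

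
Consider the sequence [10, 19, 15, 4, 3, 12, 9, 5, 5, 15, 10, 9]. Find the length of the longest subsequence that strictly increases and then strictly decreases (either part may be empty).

6

inc[i] = longest strictly increasing subsequence ending at i; dec[i] = longest strictly decreasing subsequence starting at i:
i:      1  2  3  4  5  6  7  8  9 10 11 12
a[i]:  10 19 15  4  3 12  9  5  5 15 10  9
inc:    1  2  2  1  1  2  2  2  2  3  3  3
dec:    3  5  4  2  1  3  2  1  1  3  2  1
Best peak at i=2 (value 19): inc=2, dec=5, length 2+5−1 = 6.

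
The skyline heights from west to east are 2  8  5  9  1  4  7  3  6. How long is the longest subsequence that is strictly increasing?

3

Track the smallest tail for each achievable length (strict):
2 → extends → [2]
8 → extends → [2, 8]
5 → replaces 8 → [2, 5]
9 → extends → [2, 5, 9]
1 → replaces 2 → [1, 5, 9]
4 → replaces 5 → [1, 4, 9]
7 → replaces 9 → [1, 4, 7]
3 → replaces 4 → [1, 3, 7]
6 → replaces 7 → [1, 3, 6]
Three tails, so the longest strictly increasing subsequence has length 3 (e.g. 2, 8, 9).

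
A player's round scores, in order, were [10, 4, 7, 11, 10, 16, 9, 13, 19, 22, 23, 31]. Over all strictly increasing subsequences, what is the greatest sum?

133

Let S[i] be the best sum of a strictly increasing subsequence ending at i:
i:       1   2   3   4   5   6   7   8   9  10  11  12
a[i]:   10   4   7  11  10  16   9  13  19  22  23  31
S:      10   4  11  22  21  38  20  35  57  79 102 133
Maximum is 133 (e.g. 4 + 7 + 11 + 16 + 19 + 22 + 23 + 31).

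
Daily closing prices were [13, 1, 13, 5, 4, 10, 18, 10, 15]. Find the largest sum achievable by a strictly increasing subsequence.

Let S[i] be the best sum of a strictly increasing subsequence ending at i:
i:      1  2  3  4  5  6  7  8  9
a[i]:  13  1 13  5  4 10 18 10 15
S:     13  1 14  6  5 16 34 16 31
Maximum is 34 (e.g. 1 + 5 + 10 + 18).

34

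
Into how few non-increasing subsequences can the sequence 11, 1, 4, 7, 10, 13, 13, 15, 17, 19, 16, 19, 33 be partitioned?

9

The minimum number of non-increasing subsequences covering a sequence equals the length of its longest strictly increasing subsequence.
LIS length is 9 (e.g. 1, 4, 7, 10, 13, 15, 17, 19, 33), so 9 piles are needed.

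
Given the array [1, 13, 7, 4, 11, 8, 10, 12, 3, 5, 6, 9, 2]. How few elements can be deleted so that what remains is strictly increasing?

8

Fewest deletions = n − (longest strictly increasing subsequence).
Patience tails:
1 → extends → [1]
13 → extends → [1, 13]
7 → replaces 13 → [1, 7]
4 → replaces 7 → [1, 4]
11 → extends → [1, 4, 11]
8 → replaces 11 → [1, 4, 8]
10 → extends → [1, 4, 8, 10]
12 → extends → [1, 4, 8, 10, 12]
3 → replaces 4 → [1, 3, 8, 10, 12]
5 → replaces 8 → [1, 3, 5, 10, 12]
6 → replaces 10 → [1, 3, 5, 6, 12]
9 → replaces 12 → [1, 3, 5, 6, 9]
2 → replaces 3 → [1, 2, 5, 6, 9]
Longest strictly increasing subsequence has length 5, so deletions = 13 − 5 = 8.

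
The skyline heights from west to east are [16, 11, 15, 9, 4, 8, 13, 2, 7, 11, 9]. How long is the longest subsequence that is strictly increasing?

Track the smallest tail for each achievable length (strict):
16 → extends → [16]
11 → replaces 16 → [11]
15 → extends → [11, 15]
9 → replaces 11 → [9, 15]
4 → replaces 9 → [4, 15]
8 → replaces 15 → [4, 8]
13 → extends → [4, 8, 13]
2 → replaces 4 → [2, 8, 13]
7 → replaces 8 → [2, 7, 13]
11 → replaces 13 → [2, 7, 11]
9 → replaces 11 → [2, 7, 9]
Three tails, so the longest strictly increasing subsequence has length 3 (e.g. 4, 8, 13).

3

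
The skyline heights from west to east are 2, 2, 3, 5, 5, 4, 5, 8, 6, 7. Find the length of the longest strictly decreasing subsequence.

Let dp[i] be the longest strictly decreasing subsequence ending at i:
i:      1  2  3  4  5  6  7  8  9 10
a[i]:   2  2  3  5  5  4  5  8  6  7
dp:     1  1  1  1  1  2  1  1  2  2
Maximum is 2.

2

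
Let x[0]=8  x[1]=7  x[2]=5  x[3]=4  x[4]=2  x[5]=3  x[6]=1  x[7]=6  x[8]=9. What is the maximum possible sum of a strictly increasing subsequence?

Let S[i] be the best sum of a strictly increasing subsequence ending at i:
i:      0  1  2  3  4  5  6  7  8
x[i]:   8  7  5  4  2  3  1  6  9
S:      8  7  5  4  2  5  1 11 20
Maximum is 20 (e.g. 2 + 3 + 6 + 9).

20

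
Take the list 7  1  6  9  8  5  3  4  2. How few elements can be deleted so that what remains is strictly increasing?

6

Fewest deletions = n − (longest strictly increasing subsequence).
i:     1 2 3 4 5 6 7 8 9
a[i]:  7 1 6 9 8 5 3 4 2
dp:    1 1 2 3 3 2 2 3 2
max dp = 3, so deletions = 9 − 3 = 6.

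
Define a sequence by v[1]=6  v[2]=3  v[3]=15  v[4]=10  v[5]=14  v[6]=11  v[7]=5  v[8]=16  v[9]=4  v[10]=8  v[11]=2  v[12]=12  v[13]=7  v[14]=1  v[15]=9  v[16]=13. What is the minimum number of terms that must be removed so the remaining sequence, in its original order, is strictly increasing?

Fewest deletions = n − (longest strictly increasing subsequence).
Patience tails:
6 → extends → [6]
3 → replaces 6 → [3]
15 → extends → [3, 15]
10 → replaces 15 → [3, 10]
14 → extends → [3, 10, 14]
11 → replaces 14 → [3, 10, 11]
5 → replaces 10 → [3, 5, 11]
16 → extends → [3, 5, 11, 16]
4 → replaces 5 → [3, 4, 11, 16]
8 → replaces 11 → [3, 4, 8, 16]
2 → replaces 3 → [2, 4, 8, 16]
12 → replaces 16 → [2, 4, 8, 12]
7 → replaces 8 → [2, 4, 7, 12]
1 → replaces 2 → [1, 4, 7, 12]
9 → replaces 12 → [1, 4, 7, 9]
13 → extends → [1, 4, 7, 9, 13]
Longest strictly increasing subsequence has length 5, so deletions = 16 − 5 = 11.

11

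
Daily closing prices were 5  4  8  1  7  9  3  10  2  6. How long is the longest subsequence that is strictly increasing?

4

Track the smallest tail for each achievable length (strict):
5 → extends → [5]
4 → replaces 5 → [4]
8 → extends → [4, 8]
1 → replaces 4 → [1, 8]
7 → replaces 8 → [1, 7]
9 → extends → [1, 7, 9]
3 → replaces 7 → [1, 3, 9]
10 → extends → [1, 3, 9, 10]
2 → replaces 3 → [1, 2, 9, 10]
6 → replaces 9 → [1, 2, 6, 10]
Four tails, so the longest strictly increasing subsequence has length 4 (e.g. 5, 8, 9, 10).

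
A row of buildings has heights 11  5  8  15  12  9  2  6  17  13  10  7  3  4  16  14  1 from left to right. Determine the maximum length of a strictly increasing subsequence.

5

Track the smallest tail for each achievable length (strict):
11 → extends → [11]
5 → replaces 11 → [5]
8 → extends → [5, 8]
15 → extends → [5, 8, 15]
12 → replaces 15 → [5, 8, 12]
9 → replaces 12 → [5, 8, 9]
2 → replaces 5 → [2, 8, 9]
6 → replaces 8 → [2, 6, 9]
17 → extends → [2, 6, 9, 17]
13 → replaces 17 → [2, 6, 9, 13]
10 → replaces 13 → [2, 6, 9, 10]
7 → replaces 9 → [2, 6, 7, 10]
3 → replaces 6 → [2, 3, 7, 10]
4 → replaces 7 → [2, 3, 4, 10]
16 → extends → [2, 3, 4, 10, 16]
14 → replaces 16 → [2, 3, 4, 10, 14]
1 → replaces 2 → [1, 3, 4, 10, 14]
Five tails, so the longest strictly increasing subsequence has length 5 (e.g. 5, 8, 12, 13, 16).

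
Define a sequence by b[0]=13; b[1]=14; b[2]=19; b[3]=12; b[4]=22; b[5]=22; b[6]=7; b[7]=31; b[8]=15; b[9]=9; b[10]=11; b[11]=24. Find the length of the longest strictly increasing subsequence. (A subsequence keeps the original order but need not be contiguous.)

5

Let dp[i] be the length of the longest such subsequence ending at index i:
i:      0  1  2  3  4  5  6  7  8  9 10 11
b[i]:  13 14 19 12 22 22  7 31 15  9 11 24
dp:     1  2  3  1  4  4  1  5  3  2  3  5
Maximum dp value is 5.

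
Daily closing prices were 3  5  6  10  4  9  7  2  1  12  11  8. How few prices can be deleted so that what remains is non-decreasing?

7

Fewest deletions = n − (longest non-decreasing subsequence).
Patience tails:
3 → extends → [3]
5 → extends → [3, 5]
6 → extends → [3, 5, 6]
10 → extends → [3, 5, 6, 10]
4 → replaces 5 → [3, 4, 6, 10]
9 → replaces 10 → [3, 4, 6, 9]
7 → replaces 9 → [3, 4, 6, 7]
2 → replaces 3 → [2, 4, 6, 7]
1 → replaces 2 → [1, 4, 6, 7]
12 → extends → [1, 4, 6, 7, 12]
11 → replaces 12 → [1, 4, 6, 7, 11]
8 → replaces 11 → [1, 4, 6, 7, 8]
Longest non-decreasing subsequence has length 5, so deletions = 12 − 5 = 7.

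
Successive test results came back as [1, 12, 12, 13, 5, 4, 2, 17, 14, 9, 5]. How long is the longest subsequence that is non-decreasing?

5

Let dp[i] be the length of the longest such subsequence ending at index i:
i:      1  2  3  4  5  6  7  8  9 10 11
a[i]:   1 12 12 13  5  4  2 17 14  9  5
dp:     1  2  3  4  2  2  2  5  5  3  3
Maximum dp value is 5.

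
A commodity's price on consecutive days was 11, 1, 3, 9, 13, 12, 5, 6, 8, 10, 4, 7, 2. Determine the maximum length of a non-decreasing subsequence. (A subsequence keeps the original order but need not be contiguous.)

6

Track the smallest tail for each achievable length (allowing ties):
11 → extends → [11]
1 → replaces 11 → [1]
3 → extends → [1, 3]
9 → extends → [1, 3, 9]
13 → extends → [1, 3, 9, 13]
12 → replaces 13 → [1, 3, 9, 12]
5 → replaces 9 → [1, 3, 5, 12]
6 → replaces 12 → [1, 3, 5, 6]
8 → extends → [1, 3, 5, 6, 8]
10 → extends → [1, 3, 5, 6, 8, 10]
4 → replaces 5 → [1, 3, 4, 6, 8, 10]
7 → replaces 8 → [1, 3, 4, 6, 7, 10]
2 → replaces 3 → [1, 2, 4, 6, 7, 10]
Six tails, so the longest non-decreasing subsequence has length 6 (e.g. 1, 3, 5, 6, 8, 10).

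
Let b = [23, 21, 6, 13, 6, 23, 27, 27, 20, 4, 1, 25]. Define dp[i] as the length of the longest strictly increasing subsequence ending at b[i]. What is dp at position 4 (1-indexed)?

2

dp[i] = 1 + max{dp[j] : j<i, b[j]<b[i]} (or 1 if no such j):
i:      1  2  3  4  5  6  7  8  9 10 11 12
b[i]:  23 21  6 13  6 23 27 27 20  4  1 25
dp:     1  1  1  2  1  3  4  4  3  1  1  4
At index 4 the value is 2.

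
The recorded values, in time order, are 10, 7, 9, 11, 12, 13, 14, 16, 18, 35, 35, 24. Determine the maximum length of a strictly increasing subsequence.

9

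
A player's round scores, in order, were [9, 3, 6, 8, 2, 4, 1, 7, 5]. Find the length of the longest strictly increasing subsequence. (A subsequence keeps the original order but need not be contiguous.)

Track the smallest tail for each achievable length (strict):
9 → extends → [9]
3 → replaces 9 → [3]
6 → extends → [3, 6]
8 → extends → [3, 6, 8]
2 → replaces 3 → [2, 6, 8]
4 → replaces 6 → [2, 4, 8]
1 → replaces 2 → [1, 4, 8]
7 → replaces 8 → [1, 4, 7]
5 → replaces 7 → [1, 4, 5]
Three tails, so the longest strictly increasing subsequence has length 3 (e.g. 3, 6, 8).

3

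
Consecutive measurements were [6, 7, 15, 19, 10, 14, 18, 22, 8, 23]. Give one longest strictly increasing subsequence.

Patience tails give the LIS length; then backtrack through the dp parents:
6 → extends → [6]
7 → extends → [6, 7]
15 → extends → [6, 7, 15]
19 → extends → [6, 7, 15, 19]
10 → replaces 15 → [6, 7, 10, 19]
14 → replaces 19 → [6, 7, 10, 14]
18 → extends → [6, 7, 10, 14, 18]
22 → extends → [6, 7, 10, 14, 18, 22]
8 → replaces 10 → [6, 7, 8, 14, 18, 22]
23 → extends → [6, 7, 8, 14, 18, 22, 23]
Length 7; one witness is 6, 7, 10, 14, 18, 22, 23.

6, 7, 10, 14, 18, 22, 23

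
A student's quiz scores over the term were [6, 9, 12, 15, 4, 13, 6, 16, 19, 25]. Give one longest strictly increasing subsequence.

Patience tails give the LIS length; then backtrack through the dp parents:
6 → extends → [6]
9 → extends → [6, 9]
12 → extends → [6, 9, 12]
15 → extends → [6, 9, 12, 15]
4 → replaces 6 → [4, 9, 12, 15]
13 → replaces 15 → [4, 9, 12, 13]
6 → replaces 9 → [4, 6, 12, 13]
16 → extends → [4, 6, 12, 13, 16]
19 → extends → [4, 6, 12, 13, 16, 19]
25 → extends → [4, 6, 12, 13, 16, 19, 25]
Length 7; one witness is 6, 9, 12, 15, 16, 19, 25.

6, 9, 12, 15, 16, 19, 25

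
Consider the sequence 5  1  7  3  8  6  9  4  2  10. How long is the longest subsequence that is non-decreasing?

5

Let dp[i] be the length of the longest such subsequence ending at index i:
i:      1  2  3  4  5  6  7  8  9 10
a[i]:   5  1  7  3  8  6  9  4  2 10
dp:     1  1  2  2  3  3  4  3  2  5
Maximum dp value is 5.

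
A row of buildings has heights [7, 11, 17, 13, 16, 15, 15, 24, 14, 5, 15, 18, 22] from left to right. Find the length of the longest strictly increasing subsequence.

7

Track the smallest tail for each achievable length (strict):
7 → extends → [7]
11 → extends → [7, 11]
17 → extends → [7, 11, 17]
13 → replaces 17 → [7, 11, 13]
16 → extends → [7, 11, 13, 16]
15 → replaces 16 → [7, 11, 13, 15]
15 → already a tail → [7, 11, 13, 15]
24 → extends → [7, 11, 13, 15, 24]
14 → replaces 15 → [7, 11, 13, 14, 24]
5 → replaces 7 → [5, 11, 13, 14, 24]
15 → replaces 24 → [5, 11, 13, 14, 15]
18 → extends → [5, 11, 13, 14, 15, 18]
22 → extends → [5, 11, 13, 14, 15, 18, 22]
Seven tails, so the longest strictly increasing subsequence has length 7 (e.g. 7, 11, 13, 14, 15, 18, 22).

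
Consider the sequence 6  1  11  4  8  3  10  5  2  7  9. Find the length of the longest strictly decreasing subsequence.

Negate each value so 'decreasing' becomes 'increasing', then run patience tails on the negated sequence:
-6 → extends → [-6]
-1 → extends → [-6, -1]
-11 → replaces -6 → [-11, -1]
-4 → replaces -1 → [-11, -4]
-8 → replaces -4 → [-11, -8]
-3 → extends → [-11, -8, -3]
-10 → replaces -8 → [-11, -10, -3]
-5 → replaces -3 → [-11, -10, -5]
-2 → extends → [-11, -10, -5, -2]
-7 → replaces -5 → [-11, -10, -7, -2]
-9 → replaces -7 → [-11, -10, -9, -2]
Four tails, so the longest strictly decreasing subsequence of the original has length 4.

4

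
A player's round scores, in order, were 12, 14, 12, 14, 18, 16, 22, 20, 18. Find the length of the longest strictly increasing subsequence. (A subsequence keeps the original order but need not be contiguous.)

Track the smallest tail for each achievable length (strict):
12 → extends → [12]
14 → extends → [12, 14]
12 → already a tail → [12, 14]
14 → already a tail → [12, 14]
18 → extends → [12, 14, 18]
16 → replaces 18 → [12, 14, 16]
22 → extends → [12, 14, 16, 22]
20 → replaces 22 → [12, 14, 16, 20]
18 → replaces 20 → [12, 14, 16, 18]
Four tails, so the longest strictly increasing subsequence has length 4 (e.g. 12, 14, 18, 22).

4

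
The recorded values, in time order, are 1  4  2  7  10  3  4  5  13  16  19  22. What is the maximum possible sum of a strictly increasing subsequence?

92

Let S[i] be the best sum of a strictly increasing subsequence ending at i:
i:      1  2  3  4  5  6  7  8  9 10 11 12
a[i]:   1  4  2  7 10  3  4  5 13 16 19 22
S:      1  5  3 12 22  6 10 15 35 51 70 92
Maximum is 92 (e.g. 1 + 4 + 7 + 10 + 13 + 16 + 19 + 22).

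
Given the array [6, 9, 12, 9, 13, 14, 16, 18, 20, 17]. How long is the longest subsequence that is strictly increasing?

Track the smallest tail for each achievable length (strict):
6 → extends → [6]
9 → extends → [6, 9]
12 → extends → [6, 9, 12]
9 → already a tail → [6, 9, 12]
13 → extends → [6, 9, 12, 13]
14 → extends → [6, 9, 12, 13, 14]
16 → extends → [6, 9, 12, 13, 14, 16]
18 → extends → [6, 9, 12, 13, 14, 16, 18]
20 → extends → [6, 9, 12, 13, 14, 16, 18, 20]
17 → replaces 18 → [6, 9, 12, 13, 14, 16, 17, 20]
Eight tails, so the longest strictly increasing subsequence has length 8 (e.g. 6, 9, 12, 13, 14, 16, 18, 20).

8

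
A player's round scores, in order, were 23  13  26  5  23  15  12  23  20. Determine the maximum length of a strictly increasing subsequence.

Let dp[i] be the length of the longest such subsequence ending at index i:
i:      1  2  3  4  5  6  7  8  9
a[i]:  23 13 26  5 23 15 12 23 20
dp:     1  1  2  1  2  2  2  3  3
Maximum dp value is 3.

3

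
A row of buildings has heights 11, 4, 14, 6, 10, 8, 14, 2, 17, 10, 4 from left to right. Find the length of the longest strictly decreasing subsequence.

4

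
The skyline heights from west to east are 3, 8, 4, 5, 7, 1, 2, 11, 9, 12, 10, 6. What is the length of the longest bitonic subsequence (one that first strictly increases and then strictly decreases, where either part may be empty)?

8

inc[i] = longest strictly increasing subsequence ending at i; dec[i] = longest strictly decreasing subsequence starting at i:
i:      1  2  3  4  5  6  7  8  9 10 11 12
a[i]:   3  8  4  5  7  1  2 11  9 12 10  6
inc:    1  2  2  3  4  1  2  5  5  6  6  4
dec:    2  3  2  2  2  1  1  3  2  3  2  1
Best peak at i=10 (value 12): inc=6, dec=3, length 6+3−1 = 8.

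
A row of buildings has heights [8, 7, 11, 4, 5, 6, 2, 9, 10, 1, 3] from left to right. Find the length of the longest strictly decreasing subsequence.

5

Negate each value so 'decreasing' becomes 'increasing', then run patience tails on the negated sequence:
-8 → extends → [-8]
-7 → extends → [-8, -7]
-11 → replaces -8 → [-11, -7]
-4 → extends → [-11, -7, -4]
-5 → replaces -4 → [-11, -7, -5]
-6 → replaces -5 → [-11, -7, -6]
-2 → extends → [-11, -7, -6, -2]
-9 → replaces -7 → [-11, -9, -6, -2]
-10 → replaces -9 → [-11, -10, -6, -2]
-1 → extends → [-11, -10, -6, -2, -1]
-3 → replaces -2 → [-11, -10, -6, -3, -1]
Five tails, so the longest strictly decreasing subsequence of the original has length 5.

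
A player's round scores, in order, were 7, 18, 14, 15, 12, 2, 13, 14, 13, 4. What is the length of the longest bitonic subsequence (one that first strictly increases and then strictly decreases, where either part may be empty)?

6

inc[i] = longest strictly increasing subsequence ending at i; dec[i] = longest strictly decreasing subsequence starting at i:
i:      1  2  3  4  5  6  7  8  9 10
a[i]:   7 18 14 15 12  2 13 14 13  4
inc:    1  2  2  3  2  1  3  4  3  2
dec:    2  5  3  4  2  1  2  3  2  1
Best peak at i=2 (value 18): inc=2, dec=5, length 2+5−1 = 6.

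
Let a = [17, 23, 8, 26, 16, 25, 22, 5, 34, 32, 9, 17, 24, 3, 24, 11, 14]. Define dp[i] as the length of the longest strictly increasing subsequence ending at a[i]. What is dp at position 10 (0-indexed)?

dp[i] = 1 + max{dp[j] : j<i, a[j]<a[i]} (or 1 if no such j):
i:      0  1  2  3  4  5  6  7  8  9 10 11 12 13 14 15 16
a[i]:  17 23  8 26 16 25 22  5 34 32  9 17 24  3 24 11 14
dp:     1  2  1  3  2  3  3  1  4  4  2  3  4  1  4  3  4
At index 10 the value is 2.

2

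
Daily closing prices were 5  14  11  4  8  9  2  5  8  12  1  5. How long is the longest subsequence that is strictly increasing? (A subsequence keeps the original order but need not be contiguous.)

4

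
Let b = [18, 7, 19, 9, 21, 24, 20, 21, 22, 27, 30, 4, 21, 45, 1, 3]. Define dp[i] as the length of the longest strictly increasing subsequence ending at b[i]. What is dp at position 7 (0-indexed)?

dp[i] = 1 + max{dp[j] : j<i, b[j]<b[i]} (or 1 if no such j):
i:      0  1  2  3  4  5  6  7  8  9 10 11 12 13 14 15
b[i]:  18  7 19  9 21 24 20 21 22 27 30  4 21 45  1  3
dp:     1  1  2  2  3  4  3  4  5  6  7  1  4  8  1  2
At index 7 the value is 4.

4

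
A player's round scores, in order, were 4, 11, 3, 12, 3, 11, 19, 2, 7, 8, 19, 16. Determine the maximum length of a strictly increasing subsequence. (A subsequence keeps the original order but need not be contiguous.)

4

Let dp[i] be the length of the longest such subsequence ending at index i:
i:      1  2  3  4  5  6  7  8  9 10 11 12
a[i]:   4 11  3 12  3 11 19  2  7  8 19 16
dp:     1  2  1  3  1  2  4  1  2  3  4  4
Maximum dp value is 4.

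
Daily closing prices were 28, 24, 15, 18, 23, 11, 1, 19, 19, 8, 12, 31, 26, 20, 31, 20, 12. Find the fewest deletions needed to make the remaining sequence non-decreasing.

Fewest deletions = n − (longest non-decreasing subsequence).
Patience tails:
28 → extends → [28]
24 → replaces 28 → [24]
15 → replaces 24 → [15]
18 → extends → [15, 18]
23 → extends → [15, 18, 23]
11 → replaces 15 → [11, 18, 23]
1 → replaces 11 → [1, 18, 23]
19 → replaces 23 → [1, 18, 19]
19 → extends → [1, 18, 19, 19]
8 → replaces 18 → [1, 8, 19, 19]
12 → replaces 19 → [1, 8, 12, 19]
31 → extends → [1, 8, 12, 19, 31]
26 → replaces 31 → [1, 8, 12, 19, 26]
20 → replaces 26 → [1, 8, 12, 19, 20]
31 → extends → [1, 8, 12, 19, 20, 31]
20 → replaces 31 → [1, 8, 12, 19, 20, 20]
12 → replaces 19 → [1, 8, 12, 12, 20, 20]
Longest non-decreasing subsequence has length 6, so deletions = 17 − 6 = 11.

11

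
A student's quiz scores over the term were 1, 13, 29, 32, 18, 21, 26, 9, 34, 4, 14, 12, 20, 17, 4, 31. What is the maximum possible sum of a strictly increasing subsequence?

Let S[i] be the best sum of a strictly increasing subsequence ending at i:
i:       1   2   3   4   5   6   7   8   9  10  11  12  13  14  15  16
a[i]:    1  13  29  32  18  21  26   9  34   4  14  12  20  17   4  31
S:       1  14  43  75  32  53  79  10 113   5  28  22  52  45   5 110
Maximum is 113 (e.g. 1 + 13 + 18 + 21 + 26 + 34).

113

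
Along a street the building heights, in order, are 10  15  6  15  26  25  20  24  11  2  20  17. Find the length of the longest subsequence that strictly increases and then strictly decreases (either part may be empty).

7

inc[i] = longest strictly increasing subsequence ending at i; dec[i] = longest strictly decreasing subsequence starting at i:
i:      1  2  3  4  5  6  7  8  9 10 11 12
a[i]:  10 15  6 15 26 25 20 24 11  2 20 17
inc:    1  2  1  2  3  3  3  4  2  1  3  3
dec:    3  3  2  3  5  4  3  3  2  1  2  1
Best peak at i=5 (value 26): inc=3, dec=5, length 3+5−1 = 7.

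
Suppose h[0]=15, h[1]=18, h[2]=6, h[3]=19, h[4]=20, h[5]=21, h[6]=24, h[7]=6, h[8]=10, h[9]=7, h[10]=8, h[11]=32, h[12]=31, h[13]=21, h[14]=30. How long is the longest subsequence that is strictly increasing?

7

Let dp[i] be the length of the longest such subsequence ending at index i:
i:      0  1  2  3  4  5  6  7  8  9 10 11 12 13 14
h[i]:  15 18  6 19 20 21 24  6 10  7  8 32 31 21 30
dp:     1  2  1  3  4  5  6  1  2  2  3  7  7  5  7
Maximum dp value is 7.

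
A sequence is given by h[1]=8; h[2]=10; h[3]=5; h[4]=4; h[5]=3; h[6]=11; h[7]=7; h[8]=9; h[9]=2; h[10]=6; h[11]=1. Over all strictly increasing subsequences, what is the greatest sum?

Let S[i] be the best sum of a strictly increasing subsequence ending at i:
i:      1  2  3  4  5  6  7  8  9 10 11
h[i]:   8 10  5  4  3 11  7  9  2  6  1
S:      8 18  5  4  3 29 12 21  2 11  1
Maximum is 29 (e.g. 8 + 10 + 11).

29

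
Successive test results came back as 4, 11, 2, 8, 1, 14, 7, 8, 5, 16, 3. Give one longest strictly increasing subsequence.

4, 11, 14, 16

Patience tails give the LIS length; then backtrack through the dp parents:
4 → extends → [4]
11 → extends → [4, 11]
2 → replaces 4 → [2, 11]
8 → replaces 11 → [2, 8]
1 → replaces 2 → [1, 8]
14 → extends → [1, 8, 14]
7 → replaces 8 → [1, 7, 14]
8 → replaces 14 → [1, 7, 8]
5 → replaces 7 → [1, 5, 8]
16 → extends → [1, 5, 8, 16]
3 → replaces 5 → [1, 3, 8, 16]
Length 4; one witness is 4, 11, 14, 16.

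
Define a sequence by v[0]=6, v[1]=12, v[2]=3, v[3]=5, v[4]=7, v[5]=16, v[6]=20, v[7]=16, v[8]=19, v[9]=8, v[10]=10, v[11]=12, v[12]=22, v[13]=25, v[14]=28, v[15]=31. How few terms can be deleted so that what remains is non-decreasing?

Fewest deletions = n − (longest non-decreasing subsequence).
i:      0  1  2  3  4  5  6  7  8  9 10 11 12 13 14 15
v[i]:   6 12  3  5  7 16 20 16 19  8 10 12 22 25 28 31
dp:     1  2  1  2  3  4  5  5  6  4  5  6  7  8  9 10
max dp = 10, so deletions = 16 − 10 = 6.

6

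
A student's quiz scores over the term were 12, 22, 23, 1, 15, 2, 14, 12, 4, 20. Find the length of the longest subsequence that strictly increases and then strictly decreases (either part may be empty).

inc[i] = longest strictly increasing subsequence ending at i; dec[i] = longest strictly decreasing subsequence starting at i:
i:      1  2  3  4  5  6  7  8  9 10
a[i]:  12 22 23  1 15  2 14 12  4 20
inc:    1  2  3  1  2  2  3  3  3  4
dec:    2  5  5  1  4  1  3  2  1  1
Best peak at i=3 (value 23): inc=3, dec=5, length 3+5−1 = 7.

7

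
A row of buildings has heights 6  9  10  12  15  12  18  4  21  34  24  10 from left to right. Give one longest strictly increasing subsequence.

6, 9, 10, 12, 15, 18, 21, 34

Patience tails give the LIS length; then backtrack through the dp parents:
6 → extends → [6]
9 → extends → [6, 9]
10 → extends → [6, 9, 10]
12 → extends → [6, 9, 10, 12]
15 → extends → [6, 9, 10, 12, 15]
12 → already a tail → [6, 9, 10, 12, 15]
18 → extends → [6, 9, 10, 12, 15, 18]
4 → replaces 6 → [4, 9, 10, 12, 15, 18]
21 → extends → [4, 9, 10, 12, 15, 18, 21]
34 → extends → [4, 9, 10, 12, 15, 18, 21, 34]
24 → replaces 34 → [4, 9, 10, 12, 15, 18, 21, 24]
10 → already a tail → [4, 9, 10, 12, 15, 18, 21, 24]
Length 8; one witness is 6, 9, 10, 12, 15, 18, 21, 34.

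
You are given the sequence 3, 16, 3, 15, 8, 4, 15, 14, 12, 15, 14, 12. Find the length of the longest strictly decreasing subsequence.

4

Negate each value so 'decreasing' becomes 'increasing', then run patience tails on the negated sequence:
-3 → extends → [-3]
-16 → replaces -3 → [-16]
-3 → extends → [-16, -3]
-15 → replaces -3 → [-16, -15]
-8 → extends → [-16, -15, -8]
-4 → extends → [-16, -15, -8, -4]
-15 → already a tail → [-16, -15, -8, -4]
-14 → replaces -8 → [-16, -15, -14, -4]
-12 → replaces -4 → [-16, -15, -14, -12]
-15 → already a tail → [-16, -15, -14, -12]
-14 → already a tail → [-16, -15, -14, -12]
-12 → already a tail → [-16, -15, -14, -12]
Four tails, so the longest strictly decreasing subsequence of the original has length 4.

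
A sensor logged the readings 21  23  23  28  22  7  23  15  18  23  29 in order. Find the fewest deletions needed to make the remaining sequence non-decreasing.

5

Fewest deletions = n − (longest non-decreasing subsequence).
Patience tails:
21 → extends → [21]
23 → extends → [21, 23]
23 → extends → [21, 23, 23]
28 → extends → [21, 23, 23, 28]
22 → replaces 23 → [21, 22, 23, 28]
7 → replaces 21 → [7, 22, 23, 28]
23 → replaces 28 → [7, 22, 23, 23]
15 → replaces 22 → [7, 15, 23, 23]
18 → replaces 23 → [7, 15, 18, 23]
23 → extends → [7, 15, 18, 23, 23]
29 → extends → [7, 15, 18, 23, 23, 29]
Longest non-decreasing subsequence has length 6, so deletions = 11 − 6 = 5.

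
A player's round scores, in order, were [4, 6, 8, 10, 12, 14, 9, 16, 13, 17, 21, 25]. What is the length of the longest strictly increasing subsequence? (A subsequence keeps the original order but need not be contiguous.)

Track the smallest tail for each achievable length (strict):
4 → extends → [4]
6 → extends → [4, 6]
8 → extends → [4, 6, 8]
10 → extends → [4, 6, 8, 10]
12 → extends → [4, 6, 8, 10, 12]
14 → extends → [4, 6, 8, 10, 12, 14]
9 → replaces 10 → [4, 6, 8, 9, 12, 14]
16 → extends → [4, 6, 8, 9, 12, 14, 16]
13 → replaces 14 → [4, 6, 8, 9, 12, 13, 16]
17 → extends → [4, 6, 8, 9, 12, 13, 16, 17]
21 → extends → [4, 6, 8, 9, 12, 13, 16, 17, 21]
25 → extends → [4, 6, 8, 9, 12, 13, 16, 17, 21, 25]
Ten tails, so the longest strictly increasing subsequence has length 10 (e.g. 4, 6, 8, 10, 12, 14, 16, 17, 21, 25).

10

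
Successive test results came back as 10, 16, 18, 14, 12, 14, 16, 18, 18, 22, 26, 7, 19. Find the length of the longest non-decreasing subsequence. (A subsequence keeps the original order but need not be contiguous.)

Track the smallest tail for each achievable length (allowing ties):
10 → extends → [10]
16 → extends → [10, 16]
18 → extends → [10, 16, 18]
14 → replaces 16 → [10, 14, 18]
12 → replaces 14 → [10, 12, 18]
14 → replaces 18 → [10, 12, 14]
16 → extends → [10, 12, 14, 16]
18 → extends → [10, 12, 14, 16, 18]
18 → extends → [10, 12, 14, 16, 18, 18]
22 → extends → [10, 12, 14, 16, 18, 18, 22]
26 → extends → [10, 12, 14, 16, 18, 18, 22, 26]
7 → replaces 10 → [7, 12, 14, 16, 18, 18, 22, 26]
19 → replaces 22 → [7, 12, 14, 16, 18, 18, 19, 26]
Eight tails, so the longest non-decreasing subsequence has length 8 (e.g. 10, 14, 14, 16, 18, 18, 22, 26).

8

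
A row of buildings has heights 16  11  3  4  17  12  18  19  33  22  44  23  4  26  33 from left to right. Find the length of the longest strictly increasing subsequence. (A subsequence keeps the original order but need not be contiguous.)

9

Track the smallest tail for each achievable length (strict):
16 → extends → [16]
11 → replaces 16 → [11]
3 → replaces 11 → [3]
4 → extends → [3, 4]
17 → extends → [3, 4, 17]
12 → replaces 17 → [3, 4, 12]
18 → extends → [3, 4, 12, 18]
19 → extends → [3, 4, 12, 18, 19]
33 → extends → [3, 4, 12, 18, 19, 33]
22 → replaces 33 → [3, 4, 12, 18, 19, 22]
44 → extends → [3, 4, 12, 18, 19, 22, 44]
23 → replaces 44 → [3, 4, 12, 18, 19, 22, 23]
4 → already a tail → [3, 4, 12, 18, 19, 22, 23]
26 → extends → [3, 4, 12, 18, 19, 22, 23, 26]
33 → extends → [3, 4, 12, 18, 19, 22, 23, 26, 33]
Nine tails, so the longest strictly increasing subsequence has length 9 (e.g. 3, 4, 17, 18, 19, 22, 23, 26, 33).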